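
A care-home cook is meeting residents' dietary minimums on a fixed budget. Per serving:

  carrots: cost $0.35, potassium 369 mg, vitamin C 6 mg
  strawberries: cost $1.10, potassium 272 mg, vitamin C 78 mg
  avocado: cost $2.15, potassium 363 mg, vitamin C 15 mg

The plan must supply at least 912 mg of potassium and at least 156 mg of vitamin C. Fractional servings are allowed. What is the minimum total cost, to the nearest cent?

$2.48

With two linear requirements the optimum uses one or two foods; enumerate the corners.
carrots only: max(912/369, 156/6) = 26 servings → $9.10.
strawberries only: max(912/272, 156/78) = 3.353 servings → $3.69.
avocado only: max(912/363, 156/15) = 10.4 servings → $22.36.
carrots + strawberries with both tight: 1.057 servings and 1.919 servings → $2.48.
carrots + avocado: intersection lies outside the first quadrant.
strawberries + avocado with both tight: 1.772 servings and 1.184 servings → $4.50.
So the least-cost plan costs $2.48.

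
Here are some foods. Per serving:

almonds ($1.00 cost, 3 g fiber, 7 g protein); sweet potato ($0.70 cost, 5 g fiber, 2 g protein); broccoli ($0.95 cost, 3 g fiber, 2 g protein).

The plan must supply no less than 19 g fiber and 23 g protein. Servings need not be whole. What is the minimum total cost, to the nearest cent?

$4.20

Minimising a linear cost over {fiber ≥ 19, protein ≥ 23, servings ≥ 0} — the optimum is at a vertex, using one or two foods.
almonds only: max(19/3, 23/7) = 6.333 servings → $6.33.
sweet potato only: max(19/5, 23/2) = 11.5 servings → $8.05.
broccoli only: max(19/3, 23/2) = 11.5 servings → $10.93.
almonds + sweet potato with both tight: 2.655 servings and 2.207 servings → $4.20.
almonds + broccoli with both tight: 2.067 servings and 4.267 servings → $6.12.
sweet potato + broccoli: intersection lies outside the first quadrant.
So the least-cost plan costs $4.20.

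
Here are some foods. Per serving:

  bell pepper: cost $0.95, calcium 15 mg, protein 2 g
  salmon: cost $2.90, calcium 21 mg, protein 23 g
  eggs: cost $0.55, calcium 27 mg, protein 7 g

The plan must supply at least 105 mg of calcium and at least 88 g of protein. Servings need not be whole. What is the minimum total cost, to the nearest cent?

Compare the cost at each extreme point of the feasible region.
bell pepper only: max(105/15, 88/2) = 44 servings → $41.80.
salmon only: max(105/21, 88/23) = 5 servings → $14.50.
eggs only: max(105/27, 88/7) = 12.57 servings → $6.91.
bell pepper + salmon with both tight: 1.871 servings and 3.663 servings → $12.40.
bell pepper + eggs: the both-tight solution has a negative serving — not a feasible corner.
salmon + eggs with both tight: 3.462 servings and 1.196 servings → $10.70.
Cheapest feasible corner: $6.91.

$6.91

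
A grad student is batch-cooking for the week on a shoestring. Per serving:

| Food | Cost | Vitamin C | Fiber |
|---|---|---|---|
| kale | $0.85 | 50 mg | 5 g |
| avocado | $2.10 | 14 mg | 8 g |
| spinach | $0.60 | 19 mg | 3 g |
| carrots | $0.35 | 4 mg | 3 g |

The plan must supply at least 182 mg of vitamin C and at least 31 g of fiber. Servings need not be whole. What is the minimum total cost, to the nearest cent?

$4.48

A basic optimal solution has at most two foods positive. Try each food alone and each pair with both targets met exactly.
kale only: max(182/50, 31/5) = 6.2 servings → $5.27.
avocado only: max(182/14, 31/8) = 13 servings → $27.30.
spinach only: max(182/19, 31/3) = 10.33 servings → $6.20.
carrots only: max(182/4, 31/3) = 45.5 servings → $15.93.
kale + avocado with both tight: 3.097 servings and 1.939 servings → $6.71.
kale + spinach: intersection lies outside the first quadrant.
kale + carrots with both tight: 3.246 servings and 4.923 servings → $4.48.
avocado + spinach with both tight: 0.3909 servings and 9.291 servings → $6.40.
avocado + carrots with both targets exact would need a negative amount; discard.
spinach + carrots with both tight: 9.378 servings and 0.9556 servings → $5.96.
The minimum over all feasible corners is $4.48.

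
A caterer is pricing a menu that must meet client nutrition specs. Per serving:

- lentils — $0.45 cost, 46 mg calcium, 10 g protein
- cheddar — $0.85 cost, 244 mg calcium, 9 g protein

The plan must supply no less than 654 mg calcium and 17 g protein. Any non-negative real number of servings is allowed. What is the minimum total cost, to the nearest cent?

$2.28

Minimising a linear cost over {calcium ≥ 654, protein ≥ 17, servings ≥ 0} — the optimum is at a vertex, using one or two foods.
lentils only: max(654/46, 17/10) = 14.22 servings → $6.40.
cheddar only: max(654/244, 17/9) = 2.68 servings → $2.28.
lentils + cheddar: the both-tight solution has a negative serving — not a feasible corner.
The minimum over all feasible corners is $2.28.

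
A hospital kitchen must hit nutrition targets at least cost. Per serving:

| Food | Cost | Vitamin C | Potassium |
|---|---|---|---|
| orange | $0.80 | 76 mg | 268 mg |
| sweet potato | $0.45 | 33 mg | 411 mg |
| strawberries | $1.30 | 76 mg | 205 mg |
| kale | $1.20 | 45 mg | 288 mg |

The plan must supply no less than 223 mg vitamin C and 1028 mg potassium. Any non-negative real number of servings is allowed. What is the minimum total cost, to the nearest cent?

A basic optimal solution has at most two foods positive. Try each food alone and each pair with both targets met exactly.
orange only: max(223/76, 1028/268) = 3.836 servings → $3.07.
sweet potato only: max(223/33, 1028/411) = 6.758 servings → $3.04.
strawberries only: max(223/76, 1028/205) = 5.015 servings → $6.52.
kale only: max(223/45, 1028/288) = 4.956 servings → $5.95.
orange + sweet potato with both tight: 2.578 servings and 0.8201 servings → $2.43.
orange + strawberries: intersection lies outside the first quadrant.
orange + kale with both tight: 1.828 servings and 1.869 servings → $3.70.
sweet potato + strawberries with both tight: 1.325 servings and 2.359 servings → $3.66.
sweet potato + kale: intersection lies outside the first quadrant.
strawberries + kale with both tight: 1.419 servings and 2.56 servings → $4.92.
So the least-cost plan costs $2.43.

$2.43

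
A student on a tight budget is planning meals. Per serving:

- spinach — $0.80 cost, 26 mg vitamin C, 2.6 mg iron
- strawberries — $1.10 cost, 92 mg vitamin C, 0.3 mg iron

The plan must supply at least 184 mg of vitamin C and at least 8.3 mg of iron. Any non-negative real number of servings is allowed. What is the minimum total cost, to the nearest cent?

$3.70

Compare the cost at each extreme point of the feasible region.
spinach only: max(184/26, 8.3/2.6) = 7.077 servings → $5.66.
strawberries only: max(184/92, 8.3/0.3) = 27.67 servings → $30.43.
spinach + strawberries with both tight: 3.061 servings and 1.135 servings → $3.70.
So the least-cost plan costs $3.70.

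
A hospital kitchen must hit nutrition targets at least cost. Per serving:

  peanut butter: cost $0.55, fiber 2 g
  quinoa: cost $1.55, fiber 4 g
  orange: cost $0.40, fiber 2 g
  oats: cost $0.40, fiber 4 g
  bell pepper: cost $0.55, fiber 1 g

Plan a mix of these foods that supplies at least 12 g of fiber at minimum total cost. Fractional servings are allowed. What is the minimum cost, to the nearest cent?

$1.20

Cost per g of fiber: oats $0.1000, orange $0.2000, peanut butter $0.2750, quinoa $0.3875, bell pepper $0.5500.
With no serving limits, use only oats: 12 g / 4 g = 3 servings × $0.40 = $1.20.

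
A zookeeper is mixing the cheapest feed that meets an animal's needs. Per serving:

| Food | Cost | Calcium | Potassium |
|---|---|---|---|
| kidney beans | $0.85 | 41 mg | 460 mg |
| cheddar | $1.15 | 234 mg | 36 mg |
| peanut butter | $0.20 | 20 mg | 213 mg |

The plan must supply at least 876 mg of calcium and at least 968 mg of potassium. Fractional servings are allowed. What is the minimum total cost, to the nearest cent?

$4.71

A basic optimal solution has at most two foods positive. Try each food alone and each pair with both targets met exactly.
kidney beans only: max(876/41, 968/460) = 21.37 servings → $18.16.
cheddar only: max(876/234, 968/36) = 26.89 servings → $30.92.
peanut butter only: max(876/20, 968/213) = 43.8 servings → $8.76.
kidney beans + cheddar with both tight: 1.837 servings and 3.422 servings → $5.50.
kidney beans + peanut butter: the both-tight solution has a negative serving — not a feasible corner.
cheddar + peanut butter with both tight: 3.404 servings and 3.969 servings → $4.71.
So the least-cost plan costs $4.71.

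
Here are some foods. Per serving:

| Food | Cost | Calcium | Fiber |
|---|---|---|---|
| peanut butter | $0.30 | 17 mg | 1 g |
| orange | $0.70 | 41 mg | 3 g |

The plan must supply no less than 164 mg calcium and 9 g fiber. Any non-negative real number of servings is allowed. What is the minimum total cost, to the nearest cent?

$2.80

peanut butter only: max(164/17, 9/1) = 9.647 servings → $2.89.
orange only: max(164/41, 9/3) = 4 servings → $2.80.
peanut butter + orange: the both-tight solution has a negative serving — not a feasible corner.
The minimum over all feasible corners is $2.80.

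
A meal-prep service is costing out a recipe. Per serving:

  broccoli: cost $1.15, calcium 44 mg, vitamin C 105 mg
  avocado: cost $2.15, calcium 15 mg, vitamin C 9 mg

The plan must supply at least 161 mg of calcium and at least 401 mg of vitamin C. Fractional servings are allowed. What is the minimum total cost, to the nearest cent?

Two binding constraints pin down two serving amounts, so the optimal mix uses at most two foods. The candidates are each food alone (scaled to the tighter of calcium/vitamin C) and each pair with both constraints tight.
broccoli only: max(161/44, 401/105) = 3.819 servings → $4.39.
avocado only: max(161/15, 401/9) = 44.56 servings → $95.79.
broccoli + avocado: intersection lies outside the first quadrant.
The minimum over all feasible corners is $4.39.

$4.39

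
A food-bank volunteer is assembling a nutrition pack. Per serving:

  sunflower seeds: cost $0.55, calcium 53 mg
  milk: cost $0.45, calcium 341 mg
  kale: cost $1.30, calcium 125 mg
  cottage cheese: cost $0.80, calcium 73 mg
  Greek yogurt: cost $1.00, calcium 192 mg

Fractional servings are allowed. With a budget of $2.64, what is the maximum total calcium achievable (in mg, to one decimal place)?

Calcium per dollar: milk 757.8, Greek yogurt 192, sunflower seeds 96.36, kale 96.15, cottage cheese 91.25.
With no serving limits, spend the whole cost allowance on milk: $2.64 / $0.45 × 341 mg = 2000.5 mg.

2000.5 mg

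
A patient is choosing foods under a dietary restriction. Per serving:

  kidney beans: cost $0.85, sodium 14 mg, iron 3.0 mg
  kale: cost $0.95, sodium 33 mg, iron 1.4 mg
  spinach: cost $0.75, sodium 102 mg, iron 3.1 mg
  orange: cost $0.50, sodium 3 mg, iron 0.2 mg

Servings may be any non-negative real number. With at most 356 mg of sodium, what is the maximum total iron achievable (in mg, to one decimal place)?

Iron per mg sodium: kidney beans 0.2143, orange 0.06667, kale 0.04242, spinach 0.03039.
With no serving limits, spend the whole sodium allowance on kidney beans: 356 mg / 14 mg × 3.0 mg = 76.3 mg.

76.3 mg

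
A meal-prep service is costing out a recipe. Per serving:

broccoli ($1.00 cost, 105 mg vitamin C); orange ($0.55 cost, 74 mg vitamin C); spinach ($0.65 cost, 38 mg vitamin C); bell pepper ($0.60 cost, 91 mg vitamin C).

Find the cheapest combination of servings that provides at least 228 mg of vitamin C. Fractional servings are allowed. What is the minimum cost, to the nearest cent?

Cost per mg of vitamin C: bell pepper $0.0066, orange $0.0074, broccoli $0.0095, spinach $0.0171.
With no serving limits, use only bell pepper: 228 mg / 91 mg = 2.505 servings × $0.60 = $1.50.

$1.50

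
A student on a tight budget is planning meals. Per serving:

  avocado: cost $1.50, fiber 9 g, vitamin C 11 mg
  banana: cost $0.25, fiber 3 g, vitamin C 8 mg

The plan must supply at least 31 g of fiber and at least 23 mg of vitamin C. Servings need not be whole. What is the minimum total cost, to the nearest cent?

$2.58

For a min-cost LP with two ≥-constraints, a basic feasible solution has at most two positive variables.
avocado only: max(31/9, 23/11) = 3.444 servings → $5.17.
banana only: max(31/3, 23/8) = 10.33 servings → $2.58.
avocado + banana: intersection lies outside the first quadrant.
Cheapest feasible corner: $2.58.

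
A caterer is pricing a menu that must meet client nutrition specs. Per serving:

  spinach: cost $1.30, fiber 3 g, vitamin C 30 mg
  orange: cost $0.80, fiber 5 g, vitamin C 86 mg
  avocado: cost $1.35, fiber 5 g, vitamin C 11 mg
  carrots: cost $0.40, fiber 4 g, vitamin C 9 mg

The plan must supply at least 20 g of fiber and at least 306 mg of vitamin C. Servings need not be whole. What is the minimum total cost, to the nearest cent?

$3.05

spinach only: max(20/3, 306/30) = 10.2 servings → $13.26.
orange only: max(20/5, 306/86) = 4 servings → $3.20.
avocado only: max(20/5, 306/11) = 27.82 servings → $37.55.
carrots only: max(20/4, 306/9) = 34 servings → $13.60.
spinach + orange with both tight: 1.759 servings and 2.944 servings → $4.64.
spinach + avocado: intersection lies outside the first quadrant.
spinach + carrots: the both-tight solution has a negative serving — not a feasible corner.
orange + avocado with both tight: 3.493 servings and 0.5067 servings → $3.48.
orange + carrots with both tight: 3.492 servings and 0.6355 servings → $3.05.
avocado + carrots with both targets exact would need a negative amount; discard.
The minimum over all feasible corners is $3.05.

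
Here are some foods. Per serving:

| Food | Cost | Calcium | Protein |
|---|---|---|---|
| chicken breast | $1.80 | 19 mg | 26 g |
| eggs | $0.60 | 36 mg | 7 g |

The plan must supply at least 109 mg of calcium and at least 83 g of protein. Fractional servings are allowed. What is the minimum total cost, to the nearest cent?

$5.93

For a min-cost LP with two ≥-constraints, a basic feasible solution has at most two positive variables.
chicken breast only: max(109/19, 83/26) = 5.737 servings → $10.33.
eggs only: max(109/36, 83/7) = 11.86 servings → $7.11.
chicken breast + eggs with both tight: 2.771 servings and 1.565 servings → $5.93.
So the least-cost plan costs $5.93.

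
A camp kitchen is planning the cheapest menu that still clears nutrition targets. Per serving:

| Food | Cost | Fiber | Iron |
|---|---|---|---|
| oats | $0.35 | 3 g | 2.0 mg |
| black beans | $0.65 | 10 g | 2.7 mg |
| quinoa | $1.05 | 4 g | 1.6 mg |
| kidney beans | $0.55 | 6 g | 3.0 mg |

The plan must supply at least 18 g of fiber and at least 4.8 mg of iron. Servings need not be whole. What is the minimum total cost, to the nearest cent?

For a min-cost LP with two ≥-constraints, a basic feasible solution has at most two positive variables.
oats only: max(18/3, 4.8/2.0) = 6 servings → $2.10.
black beans only: max(18/10, 4.8/2.7) = 1.8 servings → $1.17.
quinoa only: max(18/4, 4.8/1.6) = 4.5 servings → $4.72.
kidney beans only: max(18/6, 4.8/3.0) = 3 servings → $1.65.
oats + black beans: intersection lies outside the first quadrant.
oats + quinoa with both targets exact would need a negative amount; discard.
oats + kidney beans: intersection lies outside the first quadrant.
black beans + quinoa with both targets exact would need a negative amount; discard.
black beans + kidney beans with both targets exact would need a negative amount; discard.
quinoa + kidney beans: intersection lies outside the first quadrant.
Cheapest feasible corner: $1.17.

$1.17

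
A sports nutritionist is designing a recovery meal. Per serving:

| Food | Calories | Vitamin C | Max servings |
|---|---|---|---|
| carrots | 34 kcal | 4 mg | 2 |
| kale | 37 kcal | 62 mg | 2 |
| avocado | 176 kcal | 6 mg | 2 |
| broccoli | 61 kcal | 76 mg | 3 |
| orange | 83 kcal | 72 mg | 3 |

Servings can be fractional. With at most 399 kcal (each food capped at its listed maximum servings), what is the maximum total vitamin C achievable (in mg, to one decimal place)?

Vitamin C per kcal: kale 1.676, broccoli 1.246, orange 0.8675, carrots 0.1176, avocado 0.03409.
Take 2 servings of kale: uses 74 kcal, +124.0 mg vitamin C (running total 124.0 mg).
Take 3 servings of broccoli: uses 183 kcal, +228.0 mg vitamin C (running total 352.0 mg).
Take 1.711 servings of orange: uses 142 kcal, +123.2 mg vitamin C (running total 475.2 mg).
Filling greedily by vitamin C-per-kcal is optimal for one linear limit, giving 475.2 mg.

475.2 mg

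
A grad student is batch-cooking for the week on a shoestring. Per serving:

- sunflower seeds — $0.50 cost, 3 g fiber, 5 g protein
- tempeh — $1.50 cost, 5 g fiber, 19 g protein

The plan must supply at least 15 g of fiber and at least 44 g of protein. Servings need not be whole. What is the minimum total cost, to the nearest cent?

sunflower seeds only: max(15/3, 44/5) = 8.8 servings → $4.40.
tempeh only: max(15/5, 44/19) = 3 servings → $4.50.
sunflower seeds + tempeh with both tight: 2.031 servings and 1.781 servings → $3.69.
The minimum over all feasible corners is $3.69.

$3.69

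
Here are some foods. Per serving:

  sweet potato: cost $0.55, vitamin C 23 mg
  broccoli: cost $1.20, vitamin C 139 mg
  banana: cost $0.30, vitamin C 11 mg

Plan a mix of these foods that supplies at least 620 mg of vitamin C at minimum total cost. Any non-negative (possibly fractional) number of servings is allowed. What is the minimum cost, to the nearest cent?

$5.35

Cost per mg of vitamin C: broccoli $0.0086, sweet potato $0.0239, banana $0.0273.
With no serving limits, use only broccoli: 620 mg / 139 mg = 4.46 servings × $1.20 = $5.35.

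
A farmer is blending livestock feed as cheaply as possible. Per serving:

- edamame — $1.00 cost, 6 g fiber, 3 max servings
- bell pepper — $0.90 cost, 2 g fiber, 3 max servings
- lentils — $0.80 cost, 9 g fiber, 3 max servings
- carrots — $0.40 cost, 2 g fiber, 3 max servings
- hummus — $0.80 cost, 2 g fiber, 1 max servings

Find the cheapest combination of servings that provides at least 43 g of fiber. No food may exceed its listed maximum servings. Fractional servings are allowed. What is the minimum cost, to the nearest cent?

$5.07

Cost per g of fiber: lentils $0.0889, edamame $0.1667, carrots $0.2000, hummus $0.4000, bell pepper $0.4500.
Take 3 servings of lentils: +27.0 g fiber for $2.40 (total $2.40, still need 16.0 g).
Take 2.667 servings of edamame: +16.0 g fiber for $2.67 (total $5.07, still need 0.0 g).
Greedy by cheapest-per-g is optimal for a single linear constraint, so the minimum cost is $5.07.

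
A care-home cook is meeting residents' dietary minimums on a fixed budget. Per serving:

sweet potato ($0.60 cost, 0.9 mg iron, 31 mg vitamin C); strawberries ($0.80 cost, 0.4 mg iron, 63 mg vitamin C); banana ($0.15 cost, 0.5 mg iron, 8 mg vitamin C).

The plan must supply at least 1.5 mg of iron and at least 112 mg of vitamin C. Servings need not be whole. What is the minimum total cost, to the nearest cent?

The cheapest plan sits at a corner of the feasible region — with two constraints it uses at most two foods.
sweet potato only: max(1.5/0.9, 112/31) = 3.613 servings → $2.17.
strawberries only: max(1.5/0.4, 112/63) = 3.75 servings → $3.00.
banana only: max(1.5/0.5, 112/8) = 14 servings → $2.10.
sweet potato + strawberries with both tight: 1.122 servings and 1.226 servings → $1.65.
sweet potato + banana with both targets exact would need a negative amount; discard.
strawberries + banana with both tight: 1.555 servings and 1.756 servings → $1.51.
The minimum over all feasible corners is $1.51.

$1.51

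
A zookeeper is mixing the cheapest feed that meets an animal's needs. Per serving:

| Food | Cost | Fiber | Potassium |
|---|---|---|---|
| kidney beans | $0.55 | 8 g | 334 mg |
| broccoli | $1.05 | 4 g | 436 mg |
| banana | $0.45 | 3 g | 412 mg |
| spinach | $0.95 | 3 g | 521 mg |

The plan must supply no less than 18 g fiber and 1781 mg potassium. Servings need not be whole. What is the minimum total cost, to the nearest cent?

$2.11

An LP optimum is at a vertex; with two nutrient constraints at most two foods are used. Check each candidate.
kidney beans only: max(18/8, 1781/334) = 5.332 servings → $2.93.
broccoli only: max(18/4, 1781/436) = 4.5 servings → $4.72.
banana only: max(18/3, 1781/412) = 6 servings → $2.70.
spinach only: max(18/3, 1781/521) = 6 servings → $5.70.
kidney beans + broccoli with both tight: 0.3364 servings and 3.827 servings → $4.20.
kidney beans + banana with both tight: 0.9037 servings and 3.59 servings → $2.11.
kidney beans + spinach with both tight: 1.274 servings and 2.601 servings → $3.17.
broccoli + banana: the both-tight solution has a negative serving — not a feasible corner.
broccoli + spinach: the both-tight solution has a negative serving — not a feasible corner.
banana + spinach with both targets exact would need a negative amount; discard.
Cheapest feasible corner: $2.11.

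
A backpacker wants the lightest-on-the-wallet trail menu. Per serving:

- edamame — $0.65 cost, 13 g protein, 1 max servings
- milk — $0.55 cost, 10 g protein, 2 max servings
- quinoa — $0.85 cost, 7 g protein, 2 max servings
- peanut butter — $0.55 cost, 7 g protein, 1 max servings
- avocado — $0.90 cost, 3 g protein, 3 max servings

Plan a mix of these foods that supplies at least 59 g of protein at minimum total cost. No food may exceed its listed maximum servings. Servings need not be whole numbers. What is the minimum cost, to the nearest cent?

$5.50

Cost per g of protein: edamame $0.0500, milk $0.0550, peanut butter $0.0786, quinoa $0.1214, avocado $0.3000.
Take 1 serving of edamame: +13.0 g protein for $0.65 (total $0.65, still need 46.0 g).
Take 2 servings of milk: +20.0 g protein for $1.10 (total $1.75, still need 26.0 g).
Take 1 serving of peanut butter: +7.0 g protein for $0.55 (total $2.30, still need 19.0 g).
Take 2 servings of quinoa: +14.0 g protein for $1.70 (total $4.00, still need 5.0 g).
Take 1.667 servings of avocado: +5.0 g protein for $1.50 (total $5.50, still need 0.0 g).
Filling from the cheapest source first is optimal under one linear minimum: $5.50.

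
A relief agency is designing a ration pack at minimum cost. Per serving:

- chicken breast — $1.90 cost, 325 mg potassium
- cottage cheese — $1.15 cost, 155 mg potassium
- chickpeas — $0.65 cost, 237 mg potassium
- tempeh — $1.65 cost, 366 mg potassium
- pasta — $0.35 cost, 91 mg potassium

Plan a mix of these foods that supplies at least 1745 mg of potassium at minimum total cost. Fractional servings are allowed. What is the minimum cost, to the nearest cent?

$4.79

Cost per mg of potassium: chickpeas $0.0027, pasta $0.0038, tempeh $0.0045, chicken breast $0.0058, cottage cheese $0.0074.
With no serving limits, use only chickpeas: 1745 mg / 237 mg = 7.363 servings × $0.65 = $4.79.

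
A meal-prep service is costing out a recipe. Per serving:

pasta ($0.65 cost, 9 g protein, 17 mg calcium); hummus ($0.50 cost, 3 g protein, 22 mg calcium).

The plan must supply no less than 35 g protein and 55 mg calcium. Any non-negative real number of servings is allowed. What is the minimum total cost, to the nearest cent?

$2.53

The cheapest plan sits at a corner of the feasible region — with two constraints it uses at most two foods.
pasta only: max(35/9, 55/17) = 3.889 servings → $2.53.
hummus only: max(35/3, 55/22) = 11.67 servings → $5.83.
pasta + hummus with both targets exact would need a negative amount; discard.
The minimum over all feasible corners is $2.53.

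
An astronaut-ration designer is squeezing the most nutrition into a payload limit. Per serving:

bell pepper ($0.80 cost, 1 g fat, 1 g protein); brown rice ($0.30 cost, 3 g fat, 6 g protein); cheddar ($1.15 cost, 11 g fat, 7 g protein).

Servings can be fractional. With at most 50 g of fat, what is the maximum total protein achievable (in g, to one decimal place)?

Protein per g fat: brown rice 2, bell pepper 1, cheddar 0.6364.
With no serving limits, spend the whole fat allowance on brown rice: 50 g / 3 g × 6 g = 100.0 g.

100.0 g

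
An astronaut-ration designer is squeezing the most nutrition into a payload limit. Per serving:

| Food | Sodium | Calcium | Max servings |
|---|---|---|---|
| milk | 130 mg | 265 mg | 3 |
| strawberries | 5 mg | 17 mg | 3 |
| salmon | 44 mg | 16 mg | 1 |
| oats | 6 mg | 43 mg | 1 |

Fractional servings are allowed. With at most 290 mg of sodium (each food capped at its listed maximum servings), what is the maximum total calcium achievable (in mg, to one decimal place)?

Calcium per mg sodium: oats 7.167, strawberries 3.4, milk 2.038, salmon 0.3636.
Take 1 serving of oats: uses 6 mg sodium, +43.0 mg calcium (running total 43.0 mg).
Take 3 servings of strawberries: uses 15 mg sodium, +51.0 mg calcium (running total 94.0 mg).
Take 2.069 servings of milk: uses 269 mg sodium, +548.3 mg calcium (running total 642.3 mg).
Greedy by best ratio exhausts the sodium allowance optimally: 642.3 mg.

642.3 mg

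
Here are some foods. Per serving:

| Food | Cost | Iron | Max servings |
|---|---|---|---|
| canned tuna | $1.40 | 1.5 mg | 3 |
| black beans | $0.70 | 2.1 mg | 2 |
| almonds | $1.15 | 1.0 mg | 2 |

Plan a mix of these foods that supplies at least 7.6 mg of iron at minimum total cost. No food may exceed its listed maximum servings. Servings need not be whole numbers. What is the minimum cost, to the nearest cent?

Cost per mg of iron: black beans $0.3333, canned tuna $0.9333, almonds $1.1500.
Take 2 servings of black beans: +4.2 mg iron for $1.40 (total $1.40, still need 3.4 mg).
Take 2.267 servings of canned tuna: +3.4 mg iron for $3.17 (total $4.57, still need 0.0 mg).
Filling from the cheapest source first is optimal under one linear minimum: $4.57.

$4.57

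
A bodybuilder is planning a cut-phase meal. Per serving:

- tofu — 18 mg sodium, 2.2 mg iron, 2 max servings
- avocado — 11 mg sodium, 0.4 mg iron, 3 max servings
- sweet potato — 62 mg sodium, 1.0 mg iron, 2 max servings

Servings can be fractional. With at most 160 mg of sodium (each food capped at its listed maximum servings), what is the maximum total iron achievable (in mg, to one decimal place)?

Iron per mg sodium: tofu 0.1222, avocado 0.03636, sweet potato 0.01613.
Take 2 servings of tofu: uses 36 mg sodium, +4.4 mg iron (running total 4.4 mg).
Take 3 servings of avocado: uses 33 mg sodium, +1.2 mg iron (running total 5.6 mg).
Take 1.468 servings of sweet potato: uses 91 mg sodium, +1.5 mg iron (running total 7.1 mg).
Greedy by best ratio exhausts the sodium allowance optimally: 7.1 mg.

7.1 mg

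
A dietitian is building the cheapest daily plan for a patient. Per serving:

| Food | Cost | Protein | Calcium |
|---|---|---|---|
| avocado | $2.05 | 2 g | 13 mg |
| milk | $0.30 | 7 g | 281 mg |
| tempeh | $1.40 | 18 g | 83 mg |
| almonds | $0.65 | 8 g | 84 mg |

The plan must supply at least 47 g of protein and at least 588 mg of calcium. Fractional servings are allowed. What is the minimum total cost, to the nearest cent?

$2.01

avocado only: max(47/2, 588/13) = 45.23 servings → $92.72.
milk only: max(47/7, 588/281) = 6.714 servings → $2.01.
tempeh only: max(47/18, 588/83) = 7.084 servings → $9.92.
almonds only: max(47/8, 588/84) = 7 servings → $4.55.
avocado + milk with both tight: 19.3 servings and 1.2 servings → $39.93.
avocado + tempeh: the both-tight solution has a negative serving — not a feasible corner.
avocado + almonds: intersection lies outside the first quadrant.
milk + tempeh with both tight: 1.493 servings and 2.031 servings → $3.29.
milk + almonds with both tight: 0.4554 servings and 5.477 servings → $3.70.
tempeh + almonds: the both-tight solution has a negative serving — not a feasible corner.
The minimum over all feasible corners is $2.01.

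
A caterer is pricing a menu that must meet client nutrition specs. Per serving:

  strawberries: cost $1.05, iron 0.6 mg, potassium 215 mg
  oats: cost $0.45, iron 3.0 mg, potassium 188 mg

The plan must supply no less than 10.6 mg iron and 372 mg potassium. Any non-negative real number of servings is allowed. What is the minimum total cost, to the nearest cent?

Check every corner: each single food scaled to meet both minima, and each pair solved so both constraints bind.
strawberries only: max(10.6/0.6, 372/215) = 17.67 servings → $18.55.
oats only: max(10.6/3.0, 372/188) = 3.533 servings → $1.59.
strawberries + oats with both targets exact would need a negative amount; discard.
The minimum over all feasible corners is $1.59.

$1.59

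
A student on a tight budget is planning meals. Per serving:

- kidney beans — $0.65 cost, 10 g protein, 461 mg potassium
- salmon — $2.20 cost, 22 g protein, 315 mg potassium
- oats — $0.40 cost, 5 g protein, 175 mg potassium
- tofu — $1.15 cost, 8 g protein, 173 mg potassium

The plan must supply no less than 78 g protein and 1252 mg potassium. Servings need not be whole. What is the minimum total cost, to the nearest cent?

$5.07

An LP optimum is at a vertex; with two nutrient constraints at most two foods are used. Check each candidate.
kidney beans only: max(78/10, 1252/461) = 7.8 servings → $5.07.
salmon only: max(78/22, 1252/315) = 3.975 servings → $8.74.
oats only: max(78/5, 1252/175) = 15.6 servings → $6.24.
tofu only: max(78/8, 1252/173) = 9.75 servings → $11.21.
kidney beans + salmon with both tight: 0.4253 servings and 3.352 servings → $7.65.
kidney beans + oats with both targets exact would need a negative amount; discard.
kidney beans + tofu: intersection lies outside the first quadrant.
salmon + oats with both tight: 3.248 servings and 1.307 servings → $7.67.
salmon + tofu with both tight: 2.705 servings and 2.313 servings → $8.61.
oats + tofu: intersection lies outside the first quadrant.
So the least-cost plan costs $5.07.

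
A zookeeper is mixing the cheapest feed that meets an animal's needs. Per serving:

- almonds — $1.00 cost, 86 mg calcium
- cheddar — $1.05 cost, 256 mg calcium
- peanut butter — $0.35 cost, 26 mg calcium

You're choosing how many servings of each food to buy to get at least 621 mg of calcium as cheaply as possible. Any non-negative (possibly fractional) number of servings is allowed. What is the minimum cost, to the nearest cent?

Cost per mg of calcium: cheddar $0.0041, almonds $0.0116, peanut butter $0.0135.
With no serving limits, use only cheddar: 621 mg / 256 mg = 2.426 servings × $1.05 = $2.55.

$2.55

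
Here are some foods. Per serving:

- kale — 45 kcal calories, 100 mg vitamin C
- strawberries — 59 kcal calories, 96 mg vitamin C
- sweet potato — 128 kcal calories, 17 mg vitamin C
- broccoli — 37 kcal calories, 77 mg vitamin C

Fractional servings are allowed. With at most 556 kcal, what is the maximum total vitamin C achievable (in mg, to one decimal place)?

1235.6 mg

Vitamin C per kcal: kale 2.222, broccoli 2.081, strawberries 1.627, sweet potato 0.1328.
With no serving limits, spend the whole calories allowance on kale: 556 kcal / 45 kcal × 100 mg = 1235.6 mg.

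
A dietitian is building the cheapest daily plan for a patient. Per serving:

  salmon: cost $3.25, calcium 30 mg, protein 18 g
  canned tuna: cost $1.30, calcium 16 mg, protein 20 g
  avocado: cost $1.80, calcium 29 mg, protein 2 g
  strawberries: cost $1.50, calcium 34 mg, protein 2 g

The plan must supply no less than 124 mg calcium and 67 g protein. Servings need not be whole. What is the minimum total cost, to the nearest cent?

Check every corner: each single food scaled to meet both minima, and each pair solved so both constraints bind.
salmon only: max(124/30, 67/18) = 4.133 servings → $13.43.
canned tuna only: max(124/16, 67/20) = 7.75 servings → $10.07.
avocado only: max(124/29, 67/2) = 33.5 servings → $60.30.
strawberries only: max(124/34, 67/2) = 33.5 servings → $50.25.
salmon + canned tuna: the both-tight solution has a negative serving — not a feasible corner.
salmon + avocado with both tight: 3.669 servings and 0.4805 servings → $12.79.
salmon + strawberries with both tight: 3.678 servings and 0.4022 servings → $12.56.
canned tuna + avocado with both tight: 3.093 servings and 2.569 servings → $8.65.
canned tuna + strawberries with both tight: 3.133 servings and 2.173 servings → $7.33.
avocado + strawberries: the both-tight solution has a negative serving — not a feasible corner.
So the least-cost plan costs $7.33.

$7.33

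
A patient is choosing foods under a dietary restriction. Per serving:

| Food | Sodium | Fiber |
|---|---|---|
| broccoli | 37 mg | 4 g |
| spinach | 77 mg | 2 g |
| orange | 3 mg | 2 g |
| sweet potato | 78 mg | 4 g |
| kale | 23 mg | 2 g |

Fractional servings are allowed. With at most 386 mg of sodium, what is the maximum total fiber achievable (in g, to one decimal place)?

Fiber per mg sodium: orange 0.6667, broccoli 0.1081, kale 0.08696, sweet potato 0.05128, spinach 0.02597.
With no serving limits, spend the whole sodium allowance on orange: 386 mg / 3 mg × 2 g = 257.3 g.

257.3 g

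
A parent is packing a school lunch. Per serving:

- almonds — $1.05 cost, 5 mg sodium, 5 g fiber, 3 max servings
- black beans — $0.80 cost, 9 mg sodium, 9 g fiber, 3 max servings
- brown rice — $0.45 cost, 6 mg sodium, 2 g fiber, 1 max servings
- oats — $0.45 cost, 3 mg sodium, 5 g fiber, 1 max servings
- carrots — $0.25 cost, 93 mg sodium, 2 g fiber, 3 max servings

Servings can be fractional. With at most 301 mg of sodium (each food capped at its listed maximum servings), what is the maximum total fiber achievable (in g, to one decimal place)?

54.4 g

Fiber per mg sodium: oats 1.667, almonds 1, black beans 1, brown rice 0.3333, carrots 0.02151.
Take 1 serving of oats: uses 3 mg sodium, +5.0 g fiber (running total 5.0 g).
Take 3 servings of almonds: uses 15 mg sodium, +15.0 g fiber (running total 20.0 g).
Take 3 servings of black beans: uses 27 mg sodium, +27.0 g fiber (running total 47.0 g).
Take 1 serving of brown rice: uses 6 mg sodium, +2.0 g fiber (running total 49.0 g).
Take 2.688 servings of carrots: uses 250 mg sodium, +5.4 g fiber (running total 54.4 g).
Greedy by best ratio exhausts the sodium allowance optimally: 54.4 g.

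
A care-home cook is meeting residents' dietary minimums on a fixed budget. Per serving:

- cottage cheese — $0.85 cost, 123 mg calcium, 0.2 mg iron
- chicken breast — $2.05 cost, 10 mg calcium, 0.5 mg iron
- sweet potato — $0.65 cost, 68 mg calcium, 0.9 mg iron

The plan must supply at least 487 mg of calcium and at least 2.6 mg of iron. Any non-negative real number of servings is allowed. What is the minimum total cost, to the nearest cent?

Check every corner: each single food scaled to meet both minima, and each pair solved so both constraints bind.
cottage cheese only: max(487/123, 2.6/0.2) = 13 servings → $11.05.
chicken breast only: max(487/10, 2.6/0.5) = 48.7 servings → $99.83.
sweet potato only: max(487/68, 2.6/0.9) = 7.162 servings → $4.66.
cottage cheese + chicken breast with both tight: 3.655 servings and 3.738 servings → $10.77.
cottage cheese + sweet potato with both tight: 2.693 servings and 2.29 servings → $3.78.
chicken breast + sweet potato: intersection lies outside the first quadrant.
Cheapest feasible corner: $3.78.

$3.78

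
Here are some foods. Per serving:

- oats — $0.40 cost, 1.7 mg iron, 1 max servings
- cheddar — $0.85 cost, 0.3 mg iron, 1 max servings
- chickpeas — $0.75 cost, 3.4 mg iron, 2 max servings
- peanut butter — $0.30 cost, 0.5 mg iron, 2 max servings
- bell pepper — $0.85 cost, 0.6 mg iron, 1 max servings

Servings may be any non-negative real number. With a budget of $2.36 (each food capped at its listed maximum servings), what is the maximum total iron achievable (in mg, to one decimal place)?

Iron per dollar: chickpeas 4.533, oats 4.25, peanut butter 1.667, bell pepper 0.7059, cheddar 0.3529.
Take 2 servings of chickpeas: spends $1.50, +6.8 mg iron (running total 6.8 mg).
Take 1 serving of oats: spends $0.40, +1.7 mg iron (running total 8.5 mg).
Take 1.533 servings of peanut butter: spends $0.46, +0.8 mg iron (running total 9.3 mg).
Filling greedily by iron-per-dollar is optimal for one linear limit, giving 9.3 mg.

9.3 mg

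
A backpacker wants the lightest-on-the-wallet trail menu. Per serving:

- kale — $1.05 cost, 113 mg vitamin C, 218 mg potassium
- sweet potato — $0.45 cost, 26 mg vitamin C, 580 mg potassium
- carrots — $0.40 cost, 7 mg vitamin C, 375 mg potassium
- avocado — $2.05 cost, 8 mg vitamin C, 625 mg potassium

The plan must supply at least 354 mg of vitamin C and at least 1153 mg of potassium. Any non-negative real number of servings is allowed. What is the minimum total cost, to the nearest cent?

$3.47

kale only: max(354/113, 1153/218) = 5.289 servings → $5.55.
sweet potato only: max(354/26, 1153/580) = 13.62 servings → $6.13.
carrots only: max(354/7, 1153/375) = 50.57 servings → $20.23.
avocado only: max(354/8, 1153/625) = 44.25 servings → $90.71.
kale + sweet potato with both tight: 2.929 servings and 0.8872 servings → $3.47.
kale + carrots with both tight: 3.052 servings and 1.3 servings → $3.72.
kale + avocado with both tight: 3.078 servings and 0.7711 servings → $4.81.
sweet potato + carrots with both targets exact would need a negative amount; discard.
sweet potato + avocado: intersection lies outside the first quadrant.
carrots + avocado with both targets exact would need a negative amount; discard.
The minimum over all feasible corners is $3.47.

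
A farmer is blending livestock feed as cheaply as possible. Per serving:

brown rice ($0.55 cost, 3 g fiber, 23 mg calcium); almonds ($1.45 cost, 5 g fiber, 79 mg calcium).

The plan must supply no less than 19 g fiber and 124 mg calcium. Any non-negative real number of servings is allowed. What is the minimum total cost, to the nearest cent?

For a min-cost LP with two ≥-constraints, a basic feasible solution has at most two positive variables.
brown rice only: max(19/3, 124/23) = 6.333 servings → $3.48.
almonds only: max(19/5, 124/79) = 3.8 servings → $5.51.
brown rice + almonds: intersection lies outside the first quadrant.
Cheapest feasible corner: $3.48.

$3.48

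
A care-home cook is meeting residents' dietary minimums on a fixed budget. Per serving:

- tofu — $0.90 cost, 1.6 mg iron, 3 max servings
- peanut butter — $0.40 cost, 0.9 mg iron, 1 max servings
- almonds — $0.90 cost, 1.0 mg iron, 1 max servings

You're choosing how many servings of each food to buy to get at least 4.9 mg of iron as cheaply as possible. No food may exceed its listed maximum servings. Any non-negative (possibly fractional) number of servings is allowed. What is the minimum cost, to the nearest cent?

Cost per mg of iron: peanut butter $0.4444, tofu $0.5625, almonds $0.9000.
Take 1 serving of peanut butter: +0.9 mg iron for $0.40 (total $0.40, still need 4.0 mg).
Take 2.5 servings of tofu: +4.0 mg iron for $2.25 (total $2.65, still need 0.0 mg).
Filling from the cheapest source first is optimal under one linear minimum: $2.65.

$2.65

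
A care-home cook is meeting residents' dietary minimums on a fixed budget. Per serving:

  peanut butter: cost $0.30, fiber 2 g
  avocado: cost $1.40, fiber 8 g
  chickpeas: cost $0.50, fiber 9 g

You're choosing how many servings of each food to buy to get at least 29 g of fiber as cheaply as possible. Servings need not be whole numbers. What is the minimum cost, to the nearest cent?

Cost per g of fiber: chickpeas $0.0556, peanut butter $0.1500, avocado $0.1750.
With no serving limits, use only chickpeas: 29 g / 9 g = 3.222 servings × $0.50 = $1.61.

$1.61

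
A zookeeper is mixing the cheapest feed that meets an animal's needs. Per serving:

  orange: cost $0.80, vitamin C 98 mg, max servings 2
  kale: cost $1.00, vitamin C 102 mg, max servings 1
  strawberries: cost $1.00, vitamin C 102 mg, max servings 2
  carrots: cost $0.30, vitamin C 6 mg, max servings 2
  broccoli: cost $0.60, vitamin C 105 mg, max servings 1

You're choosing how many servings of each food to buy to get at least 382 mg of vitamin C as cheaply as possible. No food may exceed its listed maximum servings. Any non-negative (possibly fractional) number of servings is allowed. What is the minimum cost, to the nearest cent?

$2.99

Cost per mg of vitamin C: broccoli $0.0057, orange $0.0082, kale $0.0098, strawberries $0.0098, carrots $0.0500.
Take 1 serving of broccoli: +105.0 mg vitamin C for $0.60 (total $0.60, still need 277.0 mg).
Take 2 servings of orange: +196.0 mg vitamin C for $1.60 (total $2.20, still need 81.0 mg).
Take 0.7941 servings of kale: +81.0 mg vitamin C for $0.79 (total $2.99, still need 0.0 mg).
Greedy by cheapest-per-mg is optimal for a single linear constraint, so the minimum cost is $2.99.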